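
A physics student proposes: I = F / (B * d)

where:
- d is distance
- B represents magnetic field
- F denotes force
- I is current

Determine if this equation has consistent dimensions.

Yes

d (distance) has dimensions [L].
B (magnetic field) has dimensions [I^-1 M T^-2].
F (force) has dimensions [L M T^-2].
I (current) has dimensions [I].

Left side: [I]
Right side: [I]

Both sides have the same dimensions, so the equation is dimensionally consistent.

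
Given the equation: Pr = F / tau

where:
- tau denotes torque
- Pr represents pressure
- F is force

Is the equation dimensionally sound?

No

tau (torque) has dimensions [L^2 M T^-2].
Pr (pressure) has dimensions [L^-1 M T^-2].
F (force) has dimensions [L M T^-2].

Left side: [L^-1 M T^-2]
Right side: [L^-1]

The two sides have different dimensions, so the equation is NOT dimensionally consistent.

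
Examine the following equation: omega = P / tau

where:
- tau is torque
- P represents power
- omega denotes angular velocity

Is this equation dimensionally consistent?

Yes

tau (torque) has dimensions [L^2 M T^-2].
P (power) has dimensions [L^2 M T^-3].
omega (angular velocity) has dimensions [T^-1].

Left side: [T^-1]
Right side: [T^-1]

Both sides have the same dimensions, so the equation is dimensionally consistent.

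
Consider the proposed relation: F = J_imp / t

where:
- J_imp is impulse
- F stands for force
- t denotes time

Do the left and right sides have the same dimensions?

Yes

J_imp (impulse) has dimensions [L M T^-1].
F (force) has dimensions [L M T^-2].
t (time) has dimensions [T].

Left side: [L M T^-2]
Right side: [L M T^-2]

Both sides have the same dimensions, so the equation is dimensionally consistent.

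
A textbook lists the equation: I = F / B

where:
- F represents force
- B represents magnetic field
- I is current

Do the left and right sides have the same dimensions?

No

F (force) has dimensions [L M T^-2].
B (magnetic field) has dimensions [I^-1 M T^-2].
I (current) has dimensions [I].

Left side: [I]
Right side: [I L]

The two sides have different dimensions, so the equation is NOT dimensionally consistent.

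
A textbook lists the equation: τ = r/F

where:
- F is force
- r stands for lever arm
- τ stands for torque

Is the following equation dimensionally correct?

No

F (force) has dimensions [L M T^-2].
r (lever arm) has dimensions [L].
τ (torque) has dimensions [L^2 M T^-2].

Left side: [L^2 M T^-2]
Right side: [M^-1 T^2]

The two sides have different dimensions, so the equation is NOT dimensionally consistent.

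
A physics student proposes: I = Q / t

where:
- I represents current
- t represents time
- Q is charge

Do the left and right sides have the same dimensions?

Yes

I (current) has dimensions [I].
t (time) has dimensions [T].
Q (charge) has dimensions [I T].

Left side: [I]
Right side: [I]

Both sides have the same dimensions, so the equation is dimensionally consistent.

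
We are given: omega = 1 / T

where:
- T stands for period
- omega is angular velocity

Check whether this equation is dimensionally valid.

Yes

T (period) has dimensions [T].
omega (angular velocity) has dimensions [T^-1].

Left side: [T^-1]
Right side: [T^-1]

Both sides have the same dimensions, so the equation is dimensionally consistent.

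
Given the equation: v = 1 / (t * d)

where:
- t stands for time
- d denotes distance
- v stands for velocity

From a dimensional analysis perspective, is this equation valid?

No

t (time) has dimensions [T].
d (distance) has dimensions [L].
v (velocity) has dimensions [L T^-1].

Left side: [L T^-1]
Right side: [L^-1 T^-1]

The two sides have different dimensions, so the equation is NOT dimensionally consistent.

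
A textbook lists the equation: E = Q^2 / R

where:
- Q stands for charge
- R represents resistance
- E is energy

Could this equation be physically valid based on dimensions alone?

No

Q (charge) has dimensions [I T].
R (resistance) has dimensions [I^-2 L^2 M T^-3].
E (energy) has dimensions [L^2 M T^-2].

Left side: [L^2 M T^-2]
Right side: [I^4 L^-2 M^-1 T^5]

The two sides have different dimensions, so the equation is NOT dimensionally consistent.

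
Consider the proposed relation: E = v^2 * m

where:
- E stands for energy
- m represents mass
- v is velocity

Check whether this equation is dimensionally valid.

Yes

E (energy) has dimensions [L^2 M T^-2].
m (mass) has dimensions [M].
v (velocity) has dimensions [L T^-1].

Left side: [L^2 M T^-2]
Right side: [L^2 M T^-2]

Both sides have the same dimensions, so the equation is dimensionally consistent.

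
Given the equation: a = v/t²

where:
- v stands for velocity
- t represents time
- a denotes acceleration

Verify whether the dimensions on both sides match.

No

v (velocity) has dimensions [L T^-1].
t (time) has dimensions [T].
a (acceleration) has dimensions [L T^-2].

Left side: [L T^-2]
Right side: [L T^-3]

The two sides have different dimensions, so the equation is NOT dimensionally consistent.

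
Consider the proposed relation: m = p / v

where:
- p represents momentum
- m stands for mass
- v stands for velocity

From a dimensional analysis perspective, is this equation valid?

Yes

p (momentum) has dimensions [L M T^-1].
m (mass) has dimensions [M].
v (velocity) has dimensions [L T^-1].

Left side: [M]
Right side: [M]

Both sides have the same dimensions, so the equation is dimensionally consistent.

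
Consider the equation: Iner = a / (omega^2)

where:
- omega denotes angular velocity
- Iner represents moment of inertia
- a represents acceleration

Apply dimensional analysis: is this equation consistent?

No

omega (angular velocity) has dimensions [T^-1].
Iner (moment of inertia) has dimensions [L^2 M].
a (acceleration) has dimensions [L T^-2].

Left side: [L^2 M]
Right side: [L]

The two sides have different dimensions, so the equation is NOT dimensionally consistent.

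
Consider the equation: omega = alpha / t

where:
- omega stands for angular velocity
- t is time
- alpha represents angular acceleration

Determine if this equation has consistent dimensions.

No

omega (angular velocity) has dimensions [T^-1].
t (time) has dimensions [T].
alpha (angular acceleration) has dimensions [T^-2].

Left side: [T^-1]
Right side: [T^-3]

The two sides have different dimensions, so the equation is NOT dimensionally consistent.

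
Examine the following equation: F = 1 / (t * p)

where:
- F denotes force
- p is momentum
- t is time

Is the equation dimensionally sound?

No

F (force) has dimensions [L M T^-2].
p (momentum) has dimensions [L M T^-1].
t (time) has dimensions [T].

Left side: [L M T^-2]
Right side: [L^-1 M^-1]

The two sides have different dimensions, so the equation is NOT dimensionally consistent.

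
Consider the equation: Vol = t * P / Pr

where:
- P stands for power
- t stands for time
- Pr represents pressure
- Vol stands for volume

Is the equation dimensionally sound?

Yes

P (power) has dimensions [L^2 M T^-3].
t (time) has dimensions [T].
Pr (pressure) has dimensions [L^-1 M T^-2].
Vol (volume) has dimensions [L^3].

Left side: [L^3]
Right side: [L^3]

Both sides have the same dimensions, so the equation is dimensionally consistent.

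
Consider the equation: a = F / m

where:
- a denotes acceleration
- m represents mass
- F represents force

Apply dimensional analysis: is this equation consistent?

Yes

a (acceleration) has dimensions [L T^-2].
m (mass) has dimensions [M].
F (force) has dimensions [L M T^-2].

Left side: [L T^-2]
Right side: [L T^-2]

Both sides have the same dimensions, so the equation is dimensionally consistent.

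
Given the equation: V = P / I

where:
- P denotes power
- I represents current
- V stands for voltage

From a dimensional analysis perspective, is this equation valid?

Yes

P (power) has dimensions [L^2 M T^-3].
I (current) has dimensions [I].
V (voltage) has dimensions [I^-1 L^2 M T^-3].

Left side: [I^-1 L^2 M T^-3]
Right side: [I^-1 L^2 M T^-3]

Both sides have the same dimensions, so the equation is dimensionally consistent.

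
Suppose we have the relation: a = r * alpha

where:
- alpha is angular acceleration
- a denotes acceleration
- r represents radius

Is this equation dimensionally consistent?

Yes

alpha (angular acceleration) has dimensions [T^-2].
a (acceleration) has dimensions [L T^-2].
r (radius) has dimensions [L].

Left side: [L T^-2]
Right side: [L T^-2]

Both sides have the same dimensions, so the equation is dimensionally consistent.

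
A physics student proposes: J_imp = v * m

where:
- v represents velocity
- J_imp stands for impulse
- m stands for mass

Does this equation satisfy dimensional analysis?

Yes

v (velocity) has dimensions [L T^-1].
J_imp (impulse) has dimensions [L M T^-1].
m (mass) has dimensions [M].

Left side: [L M T^-1]
Right side: [L M T^-1]

Both sides have the same dimensions, so the equation is dimensionally consistent.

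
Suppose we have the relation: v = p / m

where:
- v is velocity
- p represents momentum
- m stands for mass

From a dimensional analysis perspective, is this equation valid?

Yes

v (velocity) has dimensions [L T^-1].
p (momentum) has dimensions [L M T^-1].
m (mass) has dimensions [M].

Left side: [L T^-1]
Right side: [L T^-1]

Both sides have the same dimensions, so the equation is dimensionally consistent.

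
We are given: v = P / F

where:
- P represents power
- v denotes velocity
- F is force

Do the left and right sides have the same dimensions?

Yes

P (power) has dimensions [L^2 M T^-3].
v (velocity) has dimensions [L T^-1].
F (force) has dimensions [L M T^-2].

Left side: [L T^-1]
Right side: [L T^-1]

Both sides have the same dimensions, so the equation is dimensionally consistent.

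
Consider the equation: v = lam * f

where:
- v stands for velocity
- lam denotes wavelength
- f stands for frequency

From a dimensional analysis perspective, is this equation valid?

Yes

v (velocity) has dimensions [L T^-1].
lam (wavelength) has dimensions [L].
f (frequency) has dimensions [T^-1].

Left side: [L T^-1]
Right side: [L T^-1]

Both sides have the same dimensions, so the equation is dimensionally consistent.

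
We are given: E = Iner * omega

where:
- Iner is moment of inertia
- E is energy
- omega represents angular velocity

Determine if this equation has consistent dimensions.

No

Iner (moment of inertia) has dimensions [L^2 M].
E (energy) has dimensions [L^2 M T^-2].
omega (angular velocity) has dimensions [T^-1].

Left side: [L^2 M T^-2]
Right side: [L^2 M T^-1]

The two sides have different dimensions, so the equation is NOT dimensionally consistent.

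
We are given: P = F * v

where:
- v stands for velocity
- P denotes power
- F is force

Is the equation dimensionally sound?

Yes

v (velocity) has dimensions [L T^-1].
P (power) has dimensions [L^2 M T^-3].
F (force) has dimensions [L M T^-2].

Left side: [L^2 M T^-3]
Right side: [L^2 M T^-3]

Both sides have the same dimensions, so the equation is dimensionally consistent.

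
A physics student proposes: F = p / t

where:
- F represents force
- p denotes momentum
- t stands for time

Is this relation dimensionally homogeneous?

Yes

F (force) has dimensions [L M T^-2].
p (momentum) has dimensions [L M T^-1].
t (time) has dimensions [T].

Left side: [L M T^-2]
Right side: [L M T^-2]

Both sides have the same dimensions, so the equation is dimensionally consistent.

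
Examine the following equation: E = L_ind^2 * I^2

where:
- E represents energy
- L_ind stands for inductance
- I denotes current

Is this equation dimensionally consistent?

No

E (energy) has dimensions [L^2 M T^-2].
L_ind (inductance) has dimensions [I^-2 L^2 M T^-2].
I (current) has dimensions [I].

Left side: [L^2 M T^-2]
Right side: [I^-2 L^4 M^2 T^-4]

The two sides have different dimensions, so the equation is NOT dimensionally consistent.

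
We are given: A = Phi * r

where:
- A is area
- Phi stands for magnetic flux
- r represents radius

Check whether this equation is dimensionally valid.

No

A (area) has dimensions [L^2].
Phi (magnetic flux) has dimensions [I^-1 L^2 M T^-2].
r (radius) has dimensions [L].

Left side: [L^2]
Right side: [I^-1 L^3 M T^-2]

The two sides have different dimensions, so the equation is NOT dimensionally consistent.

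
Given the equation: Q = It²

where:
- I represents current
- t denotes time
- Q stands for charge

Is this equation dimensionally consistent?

No

I (current) has dimensions [I].
t (time) has dimensions [T].
Q (charge) has dimensions [I T].

Left side: [I T]
Right side: [I T^2]

The two sides have different dimensions, so the equation is NOT dimensionally consistent.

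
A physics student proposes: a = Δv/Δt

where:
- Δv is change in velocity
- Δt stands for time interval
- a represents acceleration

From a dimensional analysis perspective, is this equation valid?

Yes

Δv (change in velocity) has dimensions [L T^-1].
Δt (time interval) has dimensions [T].
a (acceleration) has dimensions [L T^-2].

Left side: [L T^-2]
Right side: [L T^-2]

Both sides have the same dimensions, so the equation is dimensionally consistent.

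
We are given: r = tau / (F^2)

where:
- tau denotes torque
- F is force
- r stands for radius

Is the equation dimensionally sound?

No

tau (torque) has dimensions [L^2 M T^-2].
F (force) has dimensions [L M T^-2].
r (radius) has dimensions [L].

Left side: [L]
Right side: [M^-1 T^2]

The two sides have different dimensions, so the equation is NOT dimensionally consistent.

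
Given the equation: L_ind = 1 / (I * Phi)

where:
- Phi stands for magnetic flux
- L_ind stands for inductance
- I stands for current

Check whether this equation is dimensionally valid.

No

Phi (magnetic flux) has dimensions [I^-1 L^2 M T^-2].
L_ind (inductance) has dimensions [I^-2 L^2 M T^-2].
I (current) has dimensions [I].

Left side: [I^-2 L^2 M T^-2]
Right side: [L^-2 M^-1 T^2]

The two sides have different dimensions, so the equation is NOT dimensionally consistent.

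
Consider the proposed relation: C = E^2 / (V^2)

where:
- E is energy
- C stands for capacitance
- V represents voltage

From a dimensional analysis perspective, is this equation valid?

No

E (energy) has dimensions [L^2 M T^-2].
C (capacitance) has dimensions [I^2 L^-2 M^-1 T^4].
V (voltage) has dimensions [I^-1 L^2 M T^-3].

Left side: [I^2 L^-2 M^-1 T^4]
Right side: [I^2 T^2]

The two sides have different dimensions, so the equation is NOT dimensionally consistent.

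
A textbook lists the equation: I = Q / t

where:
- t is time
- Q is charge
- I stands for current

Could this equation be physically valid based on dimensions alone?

Yes

t (time) has dimensions [T].
Q (charge) has dimensions [I T].
I (current) has dimensions [I].

Left side: [I]
Right side: [I]

Both sides have the same dimensions, so the equation is dimensionally consistent.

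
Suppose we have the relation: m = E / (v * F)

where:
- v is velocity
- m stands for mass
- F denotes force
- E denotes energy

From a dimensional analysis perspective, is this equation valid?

No

v (velocity) has dimensions [L T^-1].
m (mass) has dimensions [M].
F (force) has dimensions [L M T^-2].
E (energy) has dimensions [L^2 M T^-2].

Left side: [M]
Right side: [T]

The two sides have different dimensions, so the equation is NOT dimensionally consistent.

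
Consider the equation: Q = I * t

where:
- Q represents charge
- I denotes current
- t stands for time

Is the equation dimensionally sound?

Yes

Q (charge) has dimensions [I T].
I (current) has dimensions [I].
t (time) has dimensions [T].

Left side: [I T]
Right side: [I T]

Both sides have the same dimensions, so the equation is dimensionally consistent.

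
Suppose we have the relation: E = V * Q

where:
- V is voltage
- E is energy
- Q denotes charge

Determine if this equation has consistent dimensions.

Yes

V (voltage) has dimensions [I^-1 L^2 M T^-3].
E (energy) has dimensions [L^2 M T^-2].
Q (charge) has dimensions [I T].

Left side: [L^2 M T^-2]
Right side: [L^2 M T^-2]

Both sides have the same dimensions, so the equation is dimensionally consistent.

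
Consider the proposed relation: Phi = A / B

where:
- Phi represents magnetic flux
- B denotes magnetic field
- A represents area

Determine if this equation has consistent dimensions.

No

Phi (magnetic flux) has dimensions [I^-1 L^2 M T^-2].
B (magnetic field) has dimensions [I^-1 M T^-2].
A (area) has dimensions [L^2].

Left side: [I^-1 L^2 M T^-2]
Right side: [I L^2 M^-1 T^2]

The two sides have different dimensions, so the equation is NOT dimensionally consistent.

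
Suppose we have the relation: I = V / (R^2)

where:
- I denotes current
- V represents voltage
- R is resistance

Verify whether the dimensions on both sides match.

No

I (current) has dimensions [I].
V (voltage) has dimensions [I^-1 L^2 M T^-3].
R (resistance) has dimensions [I^-2 L^2 M T^-3].

Left side: [I]
Right side: [I^3 L^-2 M^-1 T^3]

The two sides have different dimensions, so the equation is NOT dimensionally consistent.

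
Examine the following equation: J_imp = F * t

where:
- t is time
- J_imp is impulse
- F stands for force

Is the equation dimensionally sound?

Yes

t (time) has dimensions [T].
J_imp (impulse) has dimensions [L M T^-1].
F (force) has dimensions [L M T^-2].

Left side: [L M T^-1]
Right side: [L M T^-1]

Both sides have the same dimensions, so the equation is dimensionally consistent.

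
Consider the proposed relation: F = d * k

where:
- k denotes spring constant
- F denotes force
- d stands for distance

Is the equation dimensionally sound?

Yes

k (spring constant) has dimensions [M T^-2].
F (force) has dimensions [L M T^-2].
d (distance) has dimensions [L].

Left side: [L M T^-2]
Right side: [L M T^-2]

Both sides have the same dimensions, so the equation is dimensionally consistent.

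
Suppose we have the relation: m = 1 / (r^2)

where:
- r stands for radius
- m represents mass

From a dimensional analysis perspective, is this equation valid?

No

r (radius) has dimensions [L].
m (mass) has dimensions [M].

Left side: [M]
Right side: [L^-2]

The two sides have different dimensions, so the equation is NOT dimensionally consistent.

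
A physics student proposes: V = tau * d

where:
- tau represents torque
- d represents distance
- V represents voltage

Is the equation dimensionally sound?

No

tau (torque) has dimensions [L^2 M T^-2].
d (distance) has dimensions [L].
V (voltage) has dimensions [I^-1 L^2 M T^-3].

Left side: [I^-1 L^2 M T^-3]
Right side: [L^3 M T^-2]

The two sides have different dimensions, so the equation is NOT dimensionally consistent.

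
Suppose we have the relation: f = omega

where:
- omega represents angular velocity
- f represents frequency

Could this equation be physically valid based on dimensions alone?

Yes

omega (angular velocity) has dimensions [T^-1].
f (frequency) has dimensions [T^-1].

Left side: [T^-1]
Right side: [T^-1]

Both sides have the same dimensions, so the equation is dimensionally consistent.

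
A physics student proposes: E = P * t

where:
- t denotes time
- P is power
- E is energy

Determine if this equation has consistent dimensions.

Yes

t (time) has dimensions [T].
P (power) has dimensions [L^2 M T^-3].
E (energy) has dimensions [L^2 M T^-2].

Left side: [L^2 M T^-2]
Right side: [L^2 M T^-2]

Both sides have the same dimensions, so the equation is dimensionally consistent.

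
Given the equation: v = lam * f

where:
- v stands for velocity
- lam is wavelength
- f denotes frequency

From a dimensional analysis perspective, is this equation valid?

Yes

v (velocity) has dimensions [L T^-1].
lam (wavelength) has dimensions [L].
f (frequency) has dimensions [T^-1].

Left side: [L T^-1]
Right side: [L T^-1]

Both sides have the same dimensions, so the equation is dimensionally consistent.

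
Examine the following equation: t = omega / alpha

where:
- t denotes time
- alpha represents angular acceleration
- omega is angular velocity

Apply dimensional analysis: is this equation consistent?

Yes

t (time) has dimensions [T].
alpha (angular acceleration) has dimensions [T^-2].
omega (angular velocity) has dimensions [T^-1].

Left side: [T]
Right side: [T]

Both sides have the same dimensions, so the equation is dimensionally consistent.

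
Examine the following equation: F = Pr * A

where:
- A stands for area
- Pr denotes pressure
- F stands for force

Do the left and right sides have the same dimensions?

Yes

A (area) has dimensions [L^2].
Pr (pressure) has dimensions [L^-1 M T^-2].
F (force) has dimensions [L M T^-2].

Left side: [L M T^-2]
Right side: [L M T^-2]

Both sides have the same dimensions, so the equation is dimensionally consistent.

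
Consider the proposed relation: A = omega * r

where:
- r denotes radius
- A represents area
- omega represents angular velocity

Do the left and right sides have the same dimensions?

No

r (radius) has dimensions [L].
A (area) has dimensions [L^2].
omega (angular velocity) has dimensions [T^-1].

Left side: [L^2]
Right side: [L T^-1]

The two sides have different dimensions, so the equation is NOT dimensionally consistent.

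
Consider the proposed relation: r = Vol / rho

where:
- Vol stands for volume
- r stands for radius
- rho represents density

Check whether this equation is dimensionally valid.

No

Vol (volume) has dimensions [L^3].
r (radius) has dimensions [L].
rho (density) has dimensions [L^-3 M].

Left side: [L]
Right side: [L^6 M^-1]

The two sides have different dimensions, so the equation is NOT dimensionally consistent.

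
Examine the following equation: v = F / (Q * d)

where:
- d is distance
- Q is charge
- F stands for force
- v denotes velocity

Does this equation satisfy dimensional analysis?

No

d (distance) has dimensions [L].
Q (charge) has dimensions [I T].
F (force) has dimensions [L M T^-2].
v (velocity) has dimensions [L T^-1].

Left side: [L T^-1]
Right side: [I^-1 M T^-3]

The two sides have different dimensions, so the equation is NOT dimensionally consistent.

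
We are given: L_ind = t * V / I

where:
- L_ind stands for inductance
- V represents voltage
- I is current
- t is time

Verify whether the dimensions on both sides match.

Yes

L_ind (inductance) has dimensions [I^-2 L^2 M T^-2].
V (voltage) has dimensions [I^-1 L^2 M T^-3].
I (current) has dimensions [I].
t (time) has dimensions [T].

Left side: [I^-2 L^2 M T^-2]
Right side: [I^-2 L^2 M T^-2]

Both sides have the same dimensions, so the equation is dimensionally consistent.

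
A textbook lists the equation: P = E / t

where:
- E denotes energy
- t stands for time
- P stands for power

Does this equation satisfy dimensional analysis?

Yes

E (energy) has dimensions [L^2 M T^-2].
t (time) has dimensions [T].
P (power) has dimensions [L^2 M T^-3].

Left side: [L^2 M T^-3]
Right side: [L^2 M T^-3]

Both sides have the same dimensions, so the equation is dimensionally consistent.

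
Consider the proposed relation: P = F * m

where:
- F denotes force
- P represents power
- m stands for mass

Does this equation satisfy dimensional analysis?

No

F (force) has dimensions [L M T^-2].
P (power) has dimensions [L^2 M T^-3].
m (mass) has dimensions [M].

Left side: [L^2 M T^-3]
Right side: [L M^2 T^-2]

The two sides have different dimensions, so the equation is NOT dimensionally consistent.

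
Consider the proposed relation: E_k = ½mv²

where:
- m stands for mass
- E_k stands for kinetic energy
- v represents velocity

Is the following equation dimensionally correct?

Yes

m (mass) has dimensions [M].
E_k (kinetic energy) has dimensions [L^2 M T^-2].
v (velocity) has dimensions [L T^-1].

Left side: [L^2 M T^-2]
Right side: [L^2 M T^-2]

Both sides have the same dimensions, so the equation is dimensionally consistent.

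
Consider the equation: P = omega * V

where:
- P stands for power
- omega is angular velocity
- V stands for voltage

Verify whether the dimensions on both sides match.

No

P (power) has dimensions [L^2 M T^-3].
omega (angular velocity) has dimensions [T^-1].
V (voltage) has dimensions [I^-1 L^2 M T^-3].

Left side: [L^2 M T^-3]
Right side: [I^-1 L^2 M T^-4]

The two sides have different dimensions, so the equation is NOT dimensionally consistent.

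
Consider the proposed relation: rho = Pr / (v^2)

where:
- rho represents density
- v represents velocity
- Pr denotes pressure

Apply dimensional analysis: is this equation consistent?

Yes

rho (density) has dimensions [L^-3 M].
v (velocity) has dimensions [L T^-1].
Pr (pressure) has dimensions [L^-1 M T^-2].

Left side: [L^-3 M]
Right side: [L^-3 M]

Both sides have the same dimensions, so the equation is dimensionally consistent.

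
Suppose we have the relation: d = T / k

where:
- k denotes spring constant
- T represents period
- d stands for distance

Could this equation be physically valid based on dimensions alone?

No

k (spring constant) has dimensions [M T^-2].
T (period) has dimensions [T].
d (distance) has dimensions [L].

Left side: [L]
Right side: [M^-1 T^3]

The two sides have different dimensions, so the equation is NOT dimensionally consistent.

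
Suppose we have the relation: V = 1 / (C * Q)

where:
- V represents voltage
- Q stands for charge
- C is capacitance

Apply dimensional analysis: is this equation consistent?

No

V (voltage) has dimensions [I^-1 L^2 M T^-3].
Q (charge) has dimensions [I T].
C (capacitance) has dimensions [I^2 L^-2 M^-1 T^4].

Left side: [I^-1 L^2 M T^-3]
Right side: [I^-3 L^2 M T^-5]

The two sides have different dimensions, so the equation is NOT dimensionally consistent.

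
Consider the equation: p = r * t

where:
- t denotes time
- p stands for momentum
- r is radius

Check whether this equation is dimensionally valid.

No

t (time) has dimensions [T].
p (momentum) has dimensions [L M T^-1].
r (radius) has dimensions [L].

Left side: [L M T^-1]
Right side: [L T]

The two sides have different dimensions, so the equation is NOT dimensionally consistent.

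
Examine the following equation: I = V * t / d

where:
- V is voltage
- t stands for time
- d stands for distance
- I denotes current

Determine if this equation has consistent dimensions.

No

V (voltage) has dimensions [I^-1 L^2 M T^-3].
t (time) has dimensions [T].
d (distance) has dimensions [L].
I (current) has dimensions [I].

Left side: [I]
Right side: [I^-1 L M T^-2]

The two sides have different dimensions, so the equation is NOT dimensionally consistent.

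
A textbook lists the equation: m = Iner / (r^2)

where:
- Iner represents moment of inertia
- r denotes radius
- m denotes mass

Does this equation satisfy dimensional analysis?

Yes

Iner (moment of inertia) has dimensions [L^2 M].
r (radius) has dimensions [L].
m (mass) has dimensions [M].

Left side: [M]
Right side: [M]

Both sides have the same dimensions, so the equation is dimensionally consistent.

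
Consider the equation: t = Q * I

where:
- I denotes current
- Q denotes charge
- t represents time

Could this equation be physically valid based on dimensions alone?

No

I (current) has dimensions [I].
Q (charge) has dimensions [I T].
t (time) has dimensions [T].

Left side: [T]
Right side: [I^2 T]

The two sides have different dimensions, so the equation is NOT dimensionally consistent.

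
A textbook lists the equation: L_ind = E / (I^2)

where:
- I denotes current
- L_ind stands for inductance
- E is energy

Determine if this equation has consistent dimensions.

Yes

I (current) has dimensions [I].
L_ind (inductance) has dimensions [I^-2 L^2 M T^-2].
E (energy) has dimensions [L^2 M T^-2].

Left side: [I^-2 L^2 M T^-2]
Right side: [I^-2 L^2 M T^-2]

Both sides have the same dimensions, so the equation is dimensionally consistent.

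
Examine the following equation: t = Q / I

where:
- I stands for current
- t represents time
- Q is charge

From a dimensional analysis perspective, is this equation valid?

Yes

I (current) has dimensions [I].
t (time) has dimensions [T].
Q (charge) has dimensions [I T].

Left side: [T]
Right side: [T]

Both sides have the same dimensions, so the equation is dimensionally consistent.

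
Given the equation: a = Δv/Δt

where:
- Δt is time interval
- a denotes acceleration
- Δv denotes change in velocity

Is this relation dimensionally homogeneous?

Yes

Δt (time interval) has dimensions [T].
a (acceleration) has dimensions [L T^-2].
Δv (change in velocity) has dimensions [L T^-1].

Left side: [L T^-2]
Right side: [L T^-2]

Both sides have the same dimensions, so the equation is dimensionally consistent.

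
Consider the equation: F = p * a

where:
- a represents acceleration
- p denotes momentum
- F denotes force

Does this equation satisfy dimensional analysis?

No

a (acceleration) has dimensions [L T^-2].
p (momentum) has dimensions [L M T^-1].
F (force) has dimensions [L M T^-2].

Left side: [L M T^-2]
Right side: [L^2 M T^-3]

The two sides have different dimensions, so the equation is NOT dimensionally consistent.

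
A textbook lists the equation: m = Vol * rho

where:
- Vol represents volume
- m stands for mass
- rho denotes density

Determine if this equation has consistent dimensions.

Yes

Vol (volume) has dimensions [L^3].
m (mass) has dimensions [M].
rho (density) has dimensions [L^-3 M].

Left side: [M]
Right side: [M]

Both sides have the same dimensions, so the equation is dimensionally consistent.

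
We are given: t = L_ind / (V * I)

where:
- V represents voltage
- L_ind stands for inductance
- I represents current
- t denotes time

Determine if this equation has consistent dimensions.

No

V (voltage) has dimensions [I^-1 L^2 M T^-3].
L_ind (inductance) has dimensions [I^-2 L^2 M T^-2].
I (current) has dimensions [I].
t (time) has dimensions [T].

Left side: [T]
Right side: [I^-2 T]

The two sides have different dimensions, so the equation is NOT dimensionally consistent.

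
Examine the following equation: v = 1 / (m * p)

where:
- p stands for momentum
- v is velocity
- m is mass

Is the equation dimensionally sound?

No

p (momentum) has dimensions [L M T^-1].
v (velocity) has dimensions [L T^-1].
m (mass) has dimensions [M].

Left side: [L T^-1]
Right side: [L^-1 M^-2 T]

The two sides have different dimensions, so the equation is NOT dimensionally consistent.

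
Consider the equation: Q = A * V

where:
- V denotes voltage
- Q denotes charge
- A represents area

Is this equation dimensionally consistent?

No

V (voltage) has dimensions [I^-1 L^2 M T^-3].
Q (charge) has dimensions [I T].
A (area) has dimensions [L^2].

Left side: [I T]
Right side: [I^-1 L^4 M T^-3]

The two sides have different dimensions, so the equation is NOT dimensionally consistent.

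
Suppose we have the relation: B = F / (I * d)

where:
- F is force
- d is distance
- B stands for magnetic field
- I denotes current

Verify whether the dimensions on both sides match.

Yes

F (force) has dimensions [L M T^-2].
d (distance) has dimensions [L].
B (magnetic field) has dimensions [I^-1 M T^-2].
I (current) has dimensions [I].

Left side: [I^-1 M T^-2]
Right side: [I^-1 M T^-2]

Both sides have the same dimensions, so the equation is dimensionally consistent.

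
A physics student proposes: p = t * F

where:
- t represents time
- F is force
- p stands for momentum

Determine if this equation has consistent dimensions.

Yes

t (time) has dimensions [T].
F (force) has dimensions [L M T^-2].
p (momentum) has dimensions [L M T^-1].

Left side: [L M T^-1]
Right side: [L M T^-1]

Both sides have the same dimensions, so the equation is dimensionally consistent.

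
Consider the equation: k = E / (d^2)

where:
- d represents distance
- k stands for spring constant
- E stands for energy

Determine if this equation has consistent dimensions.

Yes

d (distance) has dimensions [L].
k (spring constant) has dimensions [M T^-2].
E (energy) has dimensions [L^2 M T^-2].

Left side: [M T^-2]
Right side: [M T^-2]

Both sides have the same dimensions, so the equation is dimensionally consistent.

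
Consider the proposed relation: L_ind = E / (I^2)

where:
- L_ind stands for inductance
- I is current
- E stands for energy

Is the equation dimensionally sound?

Yes

L_ind (inductance) has dimensions [I^-2 L^2 M T^-2].
I (current) has dimensions [I].
E (energy) has dimensions [L^2 M T^-2].

Left side: [I^-2 L^2 M T^-2]
Right side: [I^-2 L^2 M T^-2]

Both sides have the same dimensions, so the equation is dimensionally consistent.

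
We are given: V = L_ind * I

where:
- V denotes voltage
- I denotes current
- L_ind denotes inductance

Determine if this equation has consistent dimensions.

No

V (voltage) has dimensions [I^-1 L^2 M T^-3].
I (current) has dimensions [I].
L_ind (inductance) has dimensions [I^-2 L^2 M T^-2].

Left side: [I^-1 L^2 M T^-3]
Right side: [I^-1 L^2 M T^-2]

The two sides have different dimensions, so the equation is NOT dimensionally consistent.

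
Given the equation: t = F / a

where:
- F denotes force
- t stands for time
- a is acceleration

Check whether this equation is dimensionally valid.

No

F (force) has dimensions [L M T^-2].
t (time) has dimensions [T].
a (acceleration) has dimensions [L T^-2].

Left side: [T]
Right side: [M]

The two sides have different dimensions, so the equation is NOT dimensionally consistent.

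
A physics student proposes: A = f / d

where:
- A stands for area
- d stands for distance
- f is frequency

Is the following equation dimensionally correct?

No

A (area) has dimensions [L^2].
d (distance) has dimensions [L].
f (frequency) has dimensions [T^-1].

Left side: [L^2]
Right side: [L^-1 T^-1]

The two sides have different dimensions, so the equation is NOT dimensionally consistent.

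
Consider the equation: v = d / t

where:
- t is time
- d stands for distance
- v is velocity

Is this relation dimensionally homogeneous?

Yes

t (time) has dimensions [T].
d (distance) has dimensions [L].
v (velocity) has dimensions [L T^-1].

Left side: [L T^-1]
Right side: [L T^-1]

Both sides have the same dimensions, so the equation is dimensionally consistent.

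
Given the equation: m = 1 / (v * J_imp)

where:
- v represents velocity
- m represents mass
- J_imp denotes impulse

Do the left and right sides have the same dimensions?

No

v (velocity) has dimensions [L T^-1].
m (mass) has dimensions [M].
J_imp (impulse) has dimensions [L M T^-1].

Left side: [M]
Right side: [L^-2 M^-1 T^2]

The two sides have different dimensions, so the equation is NOT dimensionally consistent.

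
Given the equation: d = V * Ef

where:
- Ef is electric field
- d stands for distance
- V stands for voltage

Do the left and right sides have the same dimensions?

No

Ef (electric field) has dimensions [I^-1 L M T^-3].
d (distance) has dimensions [L].
V (voltage) has dimensions [I^-1 L^2 M T^-3].

Left side: [L]
Right side: [I^-2 L^3 M^2 T^-6]

The two sides have different dimensions, so the equation is NOT dimensionally consistent.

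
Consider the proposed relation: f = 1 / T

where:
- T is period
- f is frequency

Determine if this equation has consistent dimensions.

Yes

T (period) has dimensions [T].
f (frequency) has dimensions [T^-1].

Left side: [T^-1]
Right side: [T^-1]

Both sides have the same dimensions, so the equation is dimensionally consistent.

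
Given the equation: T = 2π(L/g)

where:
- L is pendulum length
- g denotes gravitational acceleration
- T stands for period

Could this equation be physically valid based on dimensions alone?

No

L (pendulum length) has dimensions [L].
g (gravitational acceleration) has dimensions [L T^-2].
T (period) has dimensions [T].

Left side: [T]
Right side: [T^2]

The two sides have different dimensions, so the equation is NOT dimensionally consistent.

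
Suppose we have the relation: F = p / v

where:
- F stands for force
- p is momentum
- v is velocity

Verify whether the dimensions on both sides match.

No

F (force) has dimensions [L M T^-2].
p (momentum) has dimensions [L M T^-1].
v (velocity) has dimensions [L T^-1].

Left side: [L M T^-2]
Right side: [M]

The two sides have different dimensions, so the equation is NOT dimensionally consistent.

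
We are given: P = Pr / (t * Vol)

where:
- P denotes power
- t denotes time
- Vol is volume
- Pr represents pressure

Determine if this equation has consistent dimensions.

No

P (power) has dimensions [L^2 M T^-3].
t (time) has dimensions [T].
Vol (volume) has dimensions [L^3].
Pr (pressure) has dimensions [L^-1 M T^-2].

Left side: [L^2 M T^-3]
Right side: [L^-4 M T^-3]

The two sides have different dimensions, so the equation is NOT dimensionally consistent.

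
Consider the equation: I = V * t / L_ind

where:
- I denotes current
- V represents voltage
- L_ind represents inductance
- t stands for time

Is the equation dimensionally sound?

Yes

I (current) has dimensions [I].
V (voltage) has dimensions [I^-1 L^2 M T^-3].
L_ind (inductance) has dimensions [I^-2 L^2 M T^-2].
t (time) has dimensions [T].

Left side: [I]
Right side: [I]

Both sides have the same dimensions, so the equation is dimensionally consistent.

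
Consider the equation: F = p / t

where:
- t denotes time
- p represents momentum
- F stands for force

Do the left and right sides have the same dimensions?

Yes

t (time) has dimensions [T].
p (momentum) has dimensions [L M T^-1].
F (force) has dimensions [L M T^-2].

Left side: [L M T^-2]
Right side: [L M T^-2]

Both sides have the same dimensions, so the equation is dimensionally consistent.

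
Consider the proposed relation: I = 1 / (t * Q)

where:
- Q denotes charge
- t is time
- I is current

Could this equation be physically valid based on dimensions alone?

No

Q (charge) has dimensions [I T].
t (time) has dimensions [T].
I (current) has dimensions [I].

Left side: [I]
Right side: [I^-1 T^-2]

The two sides have different dimensions, so the equation is NOT dimensionally consistent.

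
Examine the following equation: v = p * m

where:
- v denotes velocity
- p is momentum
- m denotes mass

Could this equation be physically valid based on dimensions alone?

No

v (velocity) has dimensions [L T^-1].
p (momentum) has dimensions [L M T^-1].
m (mass) has dimensions [M].

Left side: [L T^-1]
Right side: [L M^2 T^-1]

The two sides have different dimensions, so the equation is NOT dimensionally consistent.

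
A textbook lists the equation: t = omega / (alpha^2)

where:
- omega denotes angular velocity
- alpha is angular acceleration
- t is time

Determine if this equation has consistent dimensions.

No

omega (angular velocity) has dimensions [T^-1].
alpha (angular acceleration) has dimensions [T^-2].
t (time) has dimensions [T].

Left side: [T]
Right side: [T^3]

The two sides have different dimensions, so the equation is NOT dimensionally consistent.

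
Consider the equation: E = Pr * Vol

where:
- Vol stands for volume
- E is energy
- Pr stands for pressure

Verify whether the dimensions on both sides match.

Yes

Vol (volume) has dimensions [L^3].
E (energy) has dimensions [L^2 M T^-2].
Pr (pressure) has dimensions [L^-1 M T^-2].

Left side: [L^2 M T^-2]
Right side: [L^2 M T^-2]

Both sides have the same dimensions, so the equation is dimensionally consistent.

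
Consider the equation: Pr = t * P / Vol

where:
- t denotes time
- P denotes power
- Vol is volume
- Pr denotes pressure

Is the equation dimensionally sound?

Yes

t (time) has dimensions [T].
P (power) has dimensions [L^2 M T^-3].
Vol (volume) has dimensions [L^3].
Pr (pressure) has dimensions [L^-1 M T^-2].

Left side: [L^-1 M T^-2]
Right side: [L^-1 M T^-2]

Both sides have the same dimensions, so the equation is dimensionally consistent.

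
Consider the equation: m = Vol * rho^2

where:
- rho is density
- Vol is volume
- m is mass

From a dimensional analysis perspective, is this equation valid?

No

rho (density) has dimensions [L^-3 M].
Vol (volume) has dimensions [L^3].
m (mass) has dimensions [M].

Left side: [M]
Right side: [L^-3 M^2]

The two sides have different dimensions, so the equation is NOT dimensionally consistent.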